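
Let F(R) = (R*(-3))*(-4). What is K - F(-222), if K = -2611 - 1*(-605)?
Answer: 658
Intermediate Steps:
K = -2006 (K = -2611 + 605 = -2006)
F(R) = 12*R (F(R) = -3*R*(-4) = 12*R)
K - F(-222) = -2006 - 12*(-222) = -2006 - 1*(-2664) = -2006 + 2664 = 658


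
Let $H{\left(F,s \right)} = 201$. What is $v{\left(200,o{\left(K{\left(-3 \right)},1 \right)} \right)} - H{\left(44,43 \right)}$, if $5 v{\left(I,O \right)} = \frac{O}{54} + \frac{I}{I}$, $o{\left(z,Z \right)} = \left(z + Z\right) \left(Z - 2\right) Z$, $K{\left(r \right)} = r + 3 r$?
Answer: $- \frac{10841}{54} \approx -200.76$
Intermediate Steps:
$K{\left(r \right)} = 4 r$
$o{\left(z,Z \right)} = Z \left(-2 + Z\right) \left(Z + z\right)$ ($o{\left(z,Z \right)} = \left(Z + z\right) \left(-2 + Z\right) Z = \left(-2 + Z\right) \left(Z + z\right) Z = Z \left(-2 + Z\right) \left(Z + z\right)$)
$v{\left(I,O \right)} = \frac{1}{5} + \frac{O}{270}$ ($v{\left(I,O \right)} = \frac{\frac{O}{54} + \frac{I}{I}}{5} = \frac{O \frac{1}{54} + 1}{5} = \frac{\frac{O}{54} + 1}{5} = \frac{1 + \frac{O}{54}}{5} = \frac{1}{5} + \frac{O}{270}$)
$v{\left(200,o{\left(K{\left(-3 \right)},1 \right)} \right)} - H{\left(44,43 \right)} = \left(\frac{1}{5} + \frac{1 \left(1^{2} - 2 - 2 \cdot 4 \left(-3\right) + 1 \cdot 4 \left(-3\right)\right)}{270}\right) - 201 = \left(\frac{1}{5} + \frac{1 \left(1 - 2 - -24 + 1 \left(-12\right)\right)}{270}\right) - 201 = \left(\frac{1}{5} + \frac{1 \left(1 - 2 + 24 - 12\right)}{270}\right) - 201 = \left(\frac{1}{5} + \frac{1 \cdot 11}{270}\right) - 201 = \left(\frac{1}{5} + \frac{1}{270} \cdot 11\right) - 201 = \left(\frac{1}{5} + \frac{11}{270}\right) - 201 = \frac{13}{54} - 201 = - \frac{10841}{54}$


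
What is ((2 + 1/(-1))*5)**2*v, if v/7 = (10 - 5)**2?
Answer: 4375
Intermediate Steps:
v = 175 (v = 7*(10 - 5)**2 = 7*5**2 = 7*25 = 175)
((2 + 1/(-1))*5)**2*v = ((2 + 1/(-1))*5)**2*175 = ((2 - 1)*5)**2*175 = (1*5)**2*175 = 5**2*175 = 25*175 = 4375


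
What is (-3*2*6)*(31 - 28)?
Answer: -108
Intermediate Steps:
(-3*2*6)*(31 - 28) = -6*6*3 = -36*3 = -108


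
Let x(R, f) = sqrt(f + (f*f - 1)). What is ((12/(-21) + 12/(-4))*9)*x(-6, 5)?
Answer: -225*sqrt(29)/7 ≈ -173.09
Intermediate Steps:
x(R, f) = sqrt(-1 + f + f**2) (x(R, f) = sqrt(f + (f**2 - 1)) = sqrt(f + (-1 + f**2)) = sqrt(-1 + f + f**2))
((12/(-21) + 12/(-4))*9)*x(-6, 5) = ((12/(-21) + 12/(-4))*9)*sqrt(-1 + 5 + 5**2) = ((12*(-1/21) + 12*(-1/4))*9)*sqrt(-1 + 5 + 25) = ((-4/7 - 3)*9)*sqrt(29) = (-25/7*9)*sqrt(29) = -225*sqrt(29)/7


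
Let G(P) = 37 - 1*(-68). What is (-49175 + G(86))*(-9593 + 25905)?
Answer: -800429840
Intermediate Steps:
G(P) = 105 (G(P) = 37 + 68 = 105)
(-49175 + G(86))*(-9593 + 25905) = (-49175 + 105)*(-9593 + 25905) = -49070*16312 = -800429840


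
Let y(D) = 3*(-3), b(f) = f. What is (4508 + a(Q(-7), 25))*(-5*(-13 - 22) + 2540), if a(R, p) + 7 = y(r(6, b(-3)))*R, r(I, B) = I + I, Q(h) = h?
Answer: 12391260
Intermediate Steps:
r(I, B) = 2*I
y(D) = -9
a(R, p) = -7 - 9*R
(4508 + a(Q(-7), 25))*(-5*(-13 - 22) + 2540) = (4508 + (-7 - 9*(-7)))*(-5*(-13 - 22) + 2540) = (4508 + (-7 + 63))*(-5*(-35) + 2540) = (4508 + 56)*(175 + 2540) = 4564*2715 = 12391260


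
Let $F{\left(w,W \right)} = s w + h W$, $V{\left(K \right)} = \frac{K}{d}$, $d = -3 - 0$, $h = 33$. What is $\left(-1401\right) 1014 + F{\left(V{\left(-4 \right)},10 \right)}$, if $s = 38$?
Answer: $- \frac{4260700}{3} \approx -1.4202 \cdot 10^{6}$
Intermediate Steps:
$d = -3$ ($d = -3 + 0 = -3$)
$V{\left(K \right)} = - \frac{K}{3}$ ($V{\left(K \right)} = \frac{K}{-3} = K \left(- \frac{1}{3}\right) = - \frac{K}{3}$)
$F{\left(w,W \right)} = 33 W + 38 w$ ($F{\left(w,W \right)} = 38 w + 33 W = 33 W + 38 w$)
$\left(-1401\right) 1014 + F{\left(V{\left(-4 \right)},10 \right)} = \left(-1401\right) 1014 + \left(33 \cdot 10 + 38 \left(\left(- \frac{1}{3}\right) \left(-4\right)\right)\right) = -1420614 + \left(330 + 38 \cdot \frac{4}{3}\right) = -1420614 + \left(330 + \frac{152}{3}\right) = -1420614 + \frac{1142}{3} = - \frac{4260700}{3}$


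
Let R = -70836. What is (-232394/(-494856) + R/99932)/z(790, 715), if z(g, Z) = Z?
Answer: -1478752801/4419768012660 ≈ -0.00033458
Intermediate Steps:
(-232394/(-494856) + R/99932)/z(790, 715) = (-232394/(-494856) - 70836/99932)/715 = (-232394*(-1/494856) - 70836*1/99932)*(1/715) = (116197/247428 - 17709/24983)*(1/715) = -1478752801/6181493724*1/715 = -1478752801/4419768012660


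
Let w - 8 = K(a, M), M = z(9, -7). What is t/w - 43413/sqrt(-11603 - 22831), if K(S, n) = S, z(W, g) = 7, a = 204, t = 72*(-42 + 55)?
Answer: 234/53 + 14471*I*sqrt(3826)/3826 ≈ 4.4151 + 233.95*I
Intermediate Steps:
t = 936 (t = 72*13 = 936)
M = 7
w = 212 (w = 8 + 204 = 212)
t/w - 43413/sqrt(-11603 - 22831) = 936/212 - 43413/sqrt(-11603 - 22831) = 936*(1/212) - 43413*(-I*sqrt(3826)/11478) = 234/53 - 43413*(-I*sqrt(3826)/11478) = 234/53 - (-14471)*I*sqrt(3826)/3826 = 234/53 + 14471*I*sqrt(3826)/3826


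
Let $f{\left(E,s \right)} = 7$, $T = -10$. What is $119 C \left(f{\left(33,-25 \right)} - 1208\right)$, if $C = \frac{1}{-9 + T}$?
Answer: $\frac{142919}{19} \approx 7522.1$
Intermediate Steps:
$C = - \frac{1}{19}$ ($C = \frac{1}{-9 - 10} = \frac{1}{-19} = - \frac{1}{19} \approx -0.052632$)
$119 C \left(f{\left(33,-25 \right)} - 1208\right) = 119 \left(- \frac{1}{19}\right) \left(7 - 1208\right) = \left(- \frac{119}{19}\right) \left(-1201\right) = \frac{142919}{19}$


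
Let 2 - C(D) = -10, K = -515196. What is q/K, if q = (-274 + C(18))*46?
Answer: 3013/128799 ≈ 0.023393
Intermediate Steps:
C(D) = 12 (C(D) = 2 - 1*(-10) = 2 + 10 = 12)
q = -12052 (q = (-274 + 12)*46 = -262*46 = -12052)
q/K = -12052/(-515196) = -12052*(-1/515196) = 3013/128799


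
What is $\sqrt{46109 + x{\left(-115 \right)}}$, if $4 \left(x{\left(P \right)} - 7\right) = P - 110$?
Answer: $\frac{3 \sqrt{20471}}{2} \approx 214.62$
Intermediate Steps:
$x{\left(P \right)} = - \frac{41}{2} + \frac{P}{4}$ ($x{\left(P \right)} = 7 + \frac{P - 110}{4} = 7 + \frac{-110 + P}{4} = 7 + \left(- \frac{55}{2} + \frac{P}{4}\right) = - \frac{41}{2} + \frac{P}{4}$)
$\sqrt{46109 + x{\left(-115 \right)}} = \sqrt{46109 + \left(- \frac{41}{2} + \frac{1}{4} \left(-115\right)\right)} = \sqrt{46109 - \frac{197}{4}} = \sqrt{\frac{184239}{4}} = \frac{3 \sqrt{20471}}{2}$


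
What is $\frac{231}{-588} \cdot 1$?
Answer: $- \frac{11}{28} \approx -0.39286$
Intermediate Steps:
$\frac{231}{-588} \cdot 1 = 231 \left(- \frac{1}{588}\right) 1 = \left(- \frac{11}{28}\right) 1 = - \frac{11}{28}$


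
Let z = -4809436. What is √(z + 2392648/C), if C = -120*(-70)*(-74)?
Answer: 23*I*√548884368753/7770 ≈ 2193.0*I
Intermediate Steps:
C = -621600 (C = 8400*(-74) = -621600)
√(z + 2392648/C) = √(-4809436 + 2392648/(-621600)) = √(-4809436 + 2392648*(-1/621600)) = √(-4809436 - 299081/77700) = √(-373693476281/77700) = 23*I*√548884368753/7770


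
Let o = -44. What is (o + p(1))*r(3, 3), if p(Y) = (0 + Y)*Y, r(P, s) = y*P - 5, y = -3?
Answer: 602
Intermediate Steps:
r(P, s) = -5 - 3*P (r(P, s) = -3*P - 5 = -5 - 3*P)
p(Y) = Y**2 (p(Y) = Y*Y = Y**2)
(o + p(1))*r(3, 3) = (-44 + 1**2)*(-5 - 3*3) = (-44 + 1)*(-5 - 9) = -43*(-14) = 602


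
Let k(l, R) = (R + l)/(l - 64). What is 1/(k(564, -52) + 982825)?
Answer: 125/122853253 ≈ 1.0175e-6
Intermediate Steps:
k(l, R) = (R + l)/(-64 + l)
1/(k(564, -52) + 982825) = 1/((-52 + 564)/(-64 + 564) + 982825) = 1/(512/500 + 982825) = 1/((1/500)*512 + 982825) = 1/(128/125 + 982825) = 1/(122853253/125) = 125/122853253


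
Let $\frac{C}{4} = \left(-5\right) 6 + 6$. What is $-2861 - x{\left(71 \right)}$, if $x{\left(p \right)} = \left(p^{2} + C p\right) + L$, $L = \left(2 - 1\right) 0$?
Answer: $-1086$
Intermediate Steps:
$L = 0$ ($L = \left(2 - 1\right) 0 = 1 \cdot 0 = 0$)
$C = -96$ ($C = 4 \left(\left(-5\right) 6 + 6\right) = 4 \left(-30 + 6\right) = 4 \left(-24\right) = -96$)
$x{\left(p \right)} = p^{2} - 96 p$ ($x{\left(p \right)} = \left(p^{2} - 96 p\right) + 0 = p^{2} - 96 p$)
$-2861 - x{\left(71 \right)} = -2861 - 71 \left(-96 + 71\right) = -2861 - 71 \left(-25\right) = -2861 - -1775 = -2861 + 1775 = -1086$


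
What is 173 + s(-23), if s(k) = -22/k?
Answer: 4001/23 ≈ 173.96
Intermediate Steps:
173 + s(-23) = 173 - 22/(-23) = 173 - 22*(-1/23) = 173 + 22/23 = 4001/23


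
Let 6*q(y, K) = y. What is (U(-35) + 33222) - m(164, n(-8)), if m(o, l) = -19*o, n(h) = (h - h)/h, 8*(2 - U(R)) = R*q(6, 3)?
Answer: 290755/8 ≈ 36344.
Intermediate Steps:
q(y, K) = y/6
U(R) = 2 - R/8 (U(R) = 2 - R*(⅙)*6/8 = 2 - R/8)
n(h) = 0 (n(h) = 0/h = 0)
(U(-35) + 33222) - m(164, n(-8)) = ((2 - ⅛*(-35)) + 33222) - (-19)*164 = ((2 + 35/8) + 33222) - 1*(-3116) = (51/8 + 33222) + 3116 = 265827/8 + 3116 = 290755/8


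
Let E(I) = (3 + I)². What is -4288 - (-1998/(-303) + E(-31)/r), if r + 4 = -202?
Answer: -44637070/10403 ≈ -4290.8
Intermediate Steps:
r = -206 (r = -4 - 202 = -206)
-4288 - (-1998/(-303) + E(-31)/r) = -4288 - (-1998/(-303) + (3 - 31)²/(-206)) = -4288 - (-1998*(-1/303) + (-28)²*(-1/206)) = -4288 - (666/101 + 784*(-1/206)) = -4288 - (666/101 - 392/103) = -4288 - 1*29006/10403 = -4288 - 29006/10403 = -44637070/10403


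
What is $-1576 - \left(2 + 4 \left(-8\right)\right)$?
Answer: $-1546$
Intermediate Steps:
$-1576 - \left(2 + 4 \left(-8\right)\right) = -1576 - \left(2 - 32\right) = -1576 - -30 = -1576 + 30 = -1546$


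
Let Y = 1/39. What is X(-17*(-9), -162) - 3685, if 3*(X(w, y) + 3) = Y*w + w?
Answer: -47264/13 ≈ -3635.7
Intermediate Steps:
Y = 1/39 ≈ 0.025641
X(w, y) = -3 + 40*w/117 (X(w, y) = -3 + (w/39 + w)/3 = -3 + (40*w/39)/3 = -3 + 40*w/117)
X(-17*(-9), -162) - 3685 = (-3 + 40*(-17*(-9))/117) - 3685 = (-3 + (40/117)*153) - 3685 = (-3 + 680/13) - 3685 = 641/13 - 3685 = -47264/13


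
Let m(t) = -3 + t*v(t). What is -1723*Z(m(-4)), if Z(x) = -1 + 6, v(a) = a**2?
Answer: -8615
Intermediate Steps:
m(t) = -3 + t**3 (m(t) = -3 + t*t**2 = -3 + t**3)
Z(x) = 5
-1723*Z(m(-4)) = -1723*5 = -8615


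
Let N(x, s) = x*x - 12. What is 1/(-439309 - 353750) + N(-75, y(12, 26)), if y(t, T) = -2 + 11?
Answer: 4451440166/793059 ≈ 5613.0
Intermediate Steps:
y(t, T) = 9
N(x, s) = -12 + x² (N(x, s) = x² - 12 = -12 + x²)
1/(-439309 - 353750) + N(-75, y(12, 26)) = 1/(-439309 - 353750) + (-12 + (-75)²) = 1/(-793059) + (-12 + 5625) = -1/793059 + 5613 = 4451440166/793059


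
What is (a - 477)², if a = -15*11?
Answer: 412164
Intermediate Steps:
a = -165
(a - 477)² = (-165 - 477)² = (-642)² = 412164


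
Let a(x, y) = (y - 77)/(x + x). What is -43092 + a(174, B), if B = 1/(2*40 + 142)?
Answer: -3329132645/77256 ≈ -43092.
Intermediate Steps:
B = 1/222 (B = 1/(80 + 142) = 1/222 ≈ 0.0045045)
a(x, y) = (-77 + y)/(2*x) (a(x, y) = (-77 + y)/((2*x)) = (-77 + y)*(1/(2*x)) = (-77 + y)/(2*x))
-43092 + a(174, B) = -43092 + (1/2)*(-77 + 1/222)/174 = -43092 + (1/2)*(1/174)*(-17093/222) = -43092 - 17093/77256 = -3329132645/77256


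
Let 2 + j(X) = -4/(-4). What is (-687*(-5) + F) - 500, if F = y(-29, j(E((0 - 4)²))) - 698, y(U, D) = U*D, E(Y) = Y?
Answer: 2266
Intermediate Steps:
j(X) = -1 (j(X) = -2 - 4/(-4) = -2 - 4*(-¼) = -2 + 1 = -1)
y(U, D) = D*U
F = -669 (F = -1*(-29) - 698 = 29 - 698 = -669)
(-687*(-5) + F) - 500 = (-687*(-5) - 669) - 500 = (3435 - 669) - 500 = 2766 - 500 = 2266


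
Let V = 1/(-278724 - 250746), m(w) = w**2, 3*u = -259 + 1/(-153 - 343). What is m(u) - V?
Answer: 485443281981383/65129045760 ≈ 7453.6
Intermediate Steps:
u = -128465/1488 (u = (-259 + 1/(-153 - 343))/3 = (-259 + 1/(-496))/3 = (-259 - 1/496)/3 = (1/3)*(-128465/496) = -128465/1488 ≈ -86.334)
V = -1/529470 (V = 1/(-529470) = -1/529470 ≈ -1.8887e-6)
m(u) - V = (-128465/1488)**2 - 1*(-1/529470) = 16503256225/2214144 + 1/529470 = 485443281981383/65129045760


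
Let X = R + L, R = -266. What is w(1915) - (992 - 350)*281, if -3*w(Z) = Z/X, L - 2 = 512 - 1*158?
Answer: -9742091/54 ≈ -1.8041e+5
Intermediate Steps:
L = 356 (L = 2 + (512 - 1*158) = 2 + (512 - 158) = 2 + 354 = 356)
X = 90 (X = -266 + 356 = 90)
w(Z) = -Z/270 (w(Z) = -Z/(3*90) = -Z/270)
w(1915) - (992 - 350)*281 = -1/270*1915 - (992 - 350)*281 = -383/54 - 642*281 = -383/54 - 1*180402 = -383/54 - 180402 = -9742091/54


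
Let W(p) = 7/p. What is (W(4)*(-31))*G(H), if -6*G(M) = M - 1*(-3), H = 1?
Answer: 217/6 ≈ 36.167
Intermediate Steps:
G(M) = -½ - M/6 (G(M) = -(M - 1*(-3))/6 = -(M + 3)/6 = -(3 + M)/6 = -½ - M/6)
(W(4)*(-31))*G(H) = ((7/4)*(-31))*(-½ - ⅙*1) = ((7*(¼))*(-31))*(-½ - ⅙) = ((7/4)*(-31))*(-⅔) = -217/4*(-⅔) = 217/6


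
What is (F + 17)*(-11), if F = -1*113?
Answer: 1056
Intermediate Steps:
F = -113
(F + 17)*(-11) = (-113 + 17)*(-11) = -96*(-11) = 1056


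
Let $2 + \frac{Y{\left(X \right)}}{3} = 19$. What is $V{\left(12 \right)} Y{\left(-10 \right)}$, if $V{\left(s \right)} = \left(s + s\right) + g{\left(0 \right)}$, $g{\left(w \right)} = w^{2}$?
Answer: $1224$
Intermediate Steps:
$Y{\left(X \right)} = 51$ ($Y{\left(X \right)} = -6 + 3 \cdot 19 = -6 + 57 = 51$)
$V{\left(s \right)} = 2 s$ ($V{\left(s \right)} = \left(s + s\right) + 0^{2} = 2 s + 0 = 2 s$)
$V{\left(12 \right)} Y{\left(-10 \right)} = 2 \cdot 12 \cdot 51 = 24 \cdot 51 = 1224$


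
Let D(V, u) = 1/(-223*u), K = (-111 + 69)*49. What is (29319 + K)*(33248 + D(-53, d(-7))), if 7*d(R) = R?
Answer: 202121368605/223 ≈ 9.0637e+8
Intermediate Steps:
d(R) = R/7
K = -2058 (K = -42*49 = -2058)
D(V, u) = -1/(223*u)
(29319 + K)*(33248 + D(-53, d(-7))) = (29319 - 2058)*(33248 - 1/(223*((1/7)*(-7)))) = 27261*(33248 - 1/223/(-1)) = 27261*(33248 - 1/223*(-1)) = 27261*(33248 + 1/223) = 27261*(7414305/223) = 202121368605/223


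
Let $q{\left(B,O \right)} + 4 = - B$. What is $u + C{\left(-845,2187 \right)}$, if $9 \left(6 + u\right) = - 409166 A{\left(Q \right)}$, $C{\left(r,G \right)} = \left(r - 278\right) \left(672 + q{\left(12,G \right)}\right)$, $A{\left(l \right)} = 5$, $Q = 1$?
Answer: $- \frac{8676076}{9} \approx -9.6401 \cdot 10^{5}$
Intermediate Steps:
$q{\left(B,O \right)} = -4 - B$
$C{\left(r,G \right)} = -182368 + 656 r$ ($C{\left(r,G \right)} = \left(r - 278\right) \left(672 - 16\right) = \left(-278 + r\right) \left(672 - 16\right) = \left(-278 + r\right) 656 = -182368 + 656 r$)
$u = - \frac{2045884}{9}$ ($u = -6 + \frac{\left(-409166\right) 5}{9} = -6 + \frac{1}{9} \left(-2045830\right) = -6 - \frac{2045830}{9} = - \frac{2045884}{9} \approx -2.2732 \cdot 10^{5}$)
$u + C{\left(-845,2187 \right)} = - \frac{2045884}{9} + \left(-182368 + 656 \left(-845\right)\right) = - \frac{2045884}{9} - 736688 = - \frac{8676076}{9}$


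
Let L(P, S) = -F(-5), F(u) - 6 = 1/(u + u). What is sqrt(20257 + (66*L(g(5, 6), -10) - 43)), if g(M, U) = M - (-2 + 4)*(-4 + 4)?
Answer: sqrt(495615)/5 ≈ 140.80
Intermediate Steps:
F(u) = 6 + 1/(2*u) (F(u) = 6 + 1/(u + u) = 6 + 1/(2*u))
g(M, U) = M (g(M, U) = M - 2*0 = M - 1*0 = M + 0 = M)
L(P, S) = -59/10 (L(P, S) = -(6 + (1/2)/(-5)) = -(6 + (1/2)*(-1/5)) = -(6 - 1/10) = -1*59/10 = -59/10)
sqrt(20257 + (66*L(g(5, 6), -10) - 43)) = sqrt(20257 + (66*(-59/10) - 43)) = sqrt(20257 + (-1947/5 - 43)) = sqrt(20257 - 2162/5) = sqrt(99123/5) = sqrt(495615)/5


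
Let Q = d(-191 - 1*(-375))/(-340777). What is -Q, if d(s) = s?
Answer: 184/340777 ≈ 0.00053994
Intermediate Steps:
Q = -184/340777 (Q = (-191 - 1*(-375))/(-340777) = (-191 + 375)*(-1/340777) = 184*(-1/340777) = -184/340777 ≈ -0.00053994)
-Q = -1*(-184/340777) = 184/340777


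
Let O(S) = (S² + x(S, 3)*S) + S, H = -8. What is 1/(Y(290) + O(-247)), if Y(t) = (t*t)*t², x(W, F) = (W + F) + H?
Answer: 1/7072933006 ≈ 1.4138e-10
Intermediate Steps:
x(W, F) = -8 + F + W (x(W, F) = (W + F) - 8 = (F + W) - 8 = -8 + F + W)
Y(t) = t⁴ (Y(t) = t²*t² = t⁴)
O(S) = S + S² + S*(-5 + S) (O(S) = (S² + (-8 + 3 + S)*S) + S = (S² + (-5 + S)*S) + S = (S² + S*(-5 + S)) + S = S + S² + S*(-5 + S))
1/(Y(290) + O(-247)) = 1/(290⁴ + 2*(-247)*(-2 - 247)) = 1/(7072810000 + 2*(-247)*(-249)) = 1/(7072810000 + 123006) = 1/7072933006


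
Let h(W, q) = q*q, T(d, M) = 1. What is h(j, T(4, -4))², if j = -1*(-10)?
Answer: 1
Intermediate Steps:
j = 10
h(W, q) = q²
h(j, T(4, -4))² = (1²)² = 1² = 1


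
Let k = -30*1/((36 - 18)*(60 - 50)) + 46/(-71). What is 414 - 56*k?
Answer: 97898/213 ≈ 459.62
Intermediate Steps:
k = -347/426 (k = -30/(18*10) + 46*(-1/71) = -30/180 - 46/71 = -30*1/180 - 46/71 = -⅙ - 46/71 = -347/426 ≈ -0.81455)
414 - 56*k = 414 - 56*(-347/426) = 414 + 9716/213 = 97898/213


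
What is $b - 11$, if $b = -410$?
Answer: $-421$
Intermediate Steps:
$b - 11 = -410 - 11 = -421$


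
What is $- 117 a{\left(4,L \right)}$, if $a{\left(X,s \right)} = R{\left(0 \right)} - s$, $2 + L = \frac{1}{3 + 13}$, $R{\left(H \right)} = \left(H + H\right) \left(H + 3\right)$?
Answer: $- \frac{3627}{16} \approx -226.69$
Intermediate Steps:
$R{\left(H \right)} = 2 H \left(3 + H\right)$
$L = - \frac{31}{16}$ ($L = -2 + \frac{1}{3 + 13} = -2 + \frac{1}{16} = - \frac{31}{16} \approx -1.9375$)
$a{\left(X,s \right)} = - s$ ($a{\left(X,s \right)} = 2 \cdot 0 \left(3 + 0\right) - s = 2 \cdot 0 \cdot 3 - s = 0 - s = - s$)
$- 117 a{\left(4,L \right)} = - 117 \left(\left(-1\right) \left(- \frac{31}{16}\right)\right) = \left(-117\right) \frac{31}{16} = - \frac{3627}{16}$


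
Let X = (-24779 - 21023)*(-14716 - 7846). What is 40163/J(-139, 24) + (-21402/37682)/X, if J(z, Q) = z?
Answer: -26964609436385639/93321731734444 ≈ -288.94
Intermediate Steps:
X = 1033384724 (X = -45802*(-22562) = 1033384724)
40163/J(-139, 24) + (-21402/37682)/X = 40163/(-139) - 21402/37682/1033384724 = 40163*(-1/139) - 21402*1/37682*(1/1033384724) = -40163/139 - 10701/18841*1/1033384724 = -40163/139 - 369/671379364996 = -26964609436385639/93321731734444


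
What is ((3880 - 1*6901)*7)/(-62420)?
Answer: 21147/62420 ≈ 0.33879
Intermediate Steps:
((3880 - 1*6901)*7)/(-62420) = ((3880 - 6901)*7)*(-1/62420) = -3021*7*(-1/62420) = -21147*(-1/62420) = 21147/62420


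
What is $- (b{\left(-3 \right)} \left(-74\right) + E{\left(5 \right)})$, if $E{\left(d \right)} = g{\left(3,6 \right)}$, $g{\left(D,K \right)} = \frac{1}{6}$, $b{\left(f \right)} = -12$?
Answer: $- \frac{5329}{6} \approx -888.17$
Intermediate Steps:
$g{\left(D,K \right)} = \frac{1}{6}$
$E{\left(d \right)} = \frac{1}{6}$
$- (b{\left(-3 \right)} \left(-74\right) + E{\left(5 \right)}) = - (\left(-12\right) \left(-74\right) + \frac{1}{6}) = - (888 + \frac{1}{6}) = \left(-1\right) \frac{5329}{6} = - \frac{5329}{6}$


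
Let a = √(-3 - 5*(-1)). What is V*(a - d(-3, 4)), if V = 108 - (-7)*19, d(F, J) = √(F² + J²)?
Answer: -1205 + 241*√2 ≈ -864.17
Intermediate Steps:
a = √2 (a = √(-3 + 5) = √2 ≈ 1.4142)
V = 241 (V = 108 - 1*(-133) = 108 + 133 = 241)
V*(a - d(-3, 4)) = 241*(√2 - √((-3)² + 4²)) = 241*(√2 - √(9 + 16)) = 241*(√2 - √25) = 241*(√2 - 1*5) = 241*(√2 - 5) = 241*(-5 + √2) = -1205 + 241*√2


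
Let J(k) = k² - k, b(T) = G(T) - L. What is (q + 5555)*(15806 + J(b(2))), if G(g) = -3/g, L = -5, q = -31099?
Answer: -403971974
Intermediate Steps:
b(T) = 5 - 3/T (b(T) = -3/T - 1*(-5) = -3/T + 5 = 5 - 3/T)
(q + 5555)*(15806 + J(b(2))) = (-31099 + 5555)*(15806 + (5 - 3/2)*(-1 + (5 - 3/2))) = -25544*(15806 + (5 - 3*½)*(-1 + (5 - 3*½))) = -25544*(15806 + (5 - 3/2)*(-1 + (5 - 3/2))) = -25544*(15806 + 7*(-1 + 7/2)/2) = -25544*(15806 + (7/2)*(5/2)) = -25544*(15806 + 35/4) = -25544*63259/4 = -403971974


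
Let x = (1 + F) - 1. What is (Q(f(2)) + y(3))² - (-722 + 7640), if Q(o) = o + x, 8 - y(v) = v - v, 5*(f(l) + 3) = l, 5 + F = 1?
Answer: -172901/25 ≈ -6916.0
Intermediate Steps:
F = -4 (F = -5 + 1 = -4)
x = -4 (x = (1 - 4) - 1 = -3 - 1 = -4)
f(l) = -3 + l/5
y(v) = 8 (y(v) = 8 - (v - v) = 8 - 1*0 = 8 + 0 = 8)
Q(o) = -4 + o (Q(o) = o - 4 = -4 + o)
(Q(f(2)) + y(3))² - (-722 + 7640) = ((-4 + (-3 + (⅕)*2)) + 8)² - (-722 + 7640) = ((-4 + (-3 + ⅖)) + 8)² - 1*6918 = ((-4 - 13/5) + 8)² - 6918 = (-33/5 + 8)² - 6918 = (7/5)² - 6918 = 49/25 - 6918 = -172901/25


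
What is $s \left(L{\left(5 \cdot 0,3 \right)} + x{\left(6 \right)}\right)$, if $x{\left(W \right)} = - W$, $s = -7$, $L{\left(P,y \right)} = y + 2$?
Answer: $7$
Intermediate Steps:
$L{\left(P,y \right)} = 2 + y$
$s \left(L{\left(5 \cdot 0,3 \right)} + x{\left(6 \right)}\right) = - 7 \left(\left(2 + 3\right) - 6\right) = - 7 \left(5 - 6\right) = \left(-7\right) \left(-1\right) = 7$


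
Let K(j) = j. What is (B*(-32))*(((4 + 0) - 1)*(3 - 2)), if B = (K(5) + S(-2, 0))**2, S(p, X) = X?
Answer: -2400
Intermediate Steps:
B = 25 (B = (5 + 0)**2 = 5**2 = 25)
(B*(-32))*(((4 + 0) - 1)*(3 - 2)) = (25*(-32))*(((4 + 0) - 1)*(3 - 2)) = -800*(4 - 1) = -2400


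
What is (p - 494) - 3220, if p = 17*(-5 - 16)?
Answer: -4071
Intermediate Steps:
p = -357 (p = 17*(-21) = -357)
(p - 494) - 3220 = (-357 - 494) - 3220 = -851 - 3220 = -4071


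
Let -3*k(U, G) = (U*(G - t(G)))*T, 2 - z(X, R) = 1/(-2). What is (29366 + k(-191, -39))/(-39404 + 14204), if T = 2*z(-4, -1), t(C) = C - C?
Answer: -16951/25200 ≈ -0.67266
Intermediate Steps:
z(X, R) = 5/2 (z(X, R) = 2 - 1/(-2) = 2 - (-1)/2 = 2 - 1*(-½) = 2 + ½ = 5/2)
t(C) = 0
T = 5 (T = 2*(5/2) = 5)
k(U, G) = -5*G*U/3 (k(U, G) = -U*(G - 1*0)*5/3 = -U*(G + 0)*5/3 = -U*G*5/3 = -G*U*5/3 = -5*G*U/3)
(29366 + k(-191, -39))/(-39404 + 14204) = (29366 - 5/3*(-39)*(-191))/(-39404 + 14204) = (29366 - 12415)/(-25200) = 16951*(-1/25200) = -16951/25200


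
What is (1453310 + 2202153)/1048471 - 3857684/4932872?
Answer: 3496815319643/1292993309678 ≈ 2.7044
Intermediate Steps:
(1453310 + 2202153)/1048471 - 3857684/4932872 = 3655463*(1/1048471) - 3857684*1/4932872 = 3655463/1048471 - 964421/1233218 = 3496815319643/1292993309678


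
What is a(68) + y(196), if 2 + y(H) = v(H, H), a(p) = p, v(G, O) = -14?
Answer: 52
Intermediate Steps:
y(H) = -16 (y(H) = -2 - 14 = -16)
a(68) + y(196) = 68 - 16 = 52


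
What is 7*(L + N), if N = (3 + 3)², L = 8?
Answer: 308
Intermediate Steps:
N = 36 (N = 6² = 36)
7*(L + N) = 7*(8 + 36) = 7*44 = 308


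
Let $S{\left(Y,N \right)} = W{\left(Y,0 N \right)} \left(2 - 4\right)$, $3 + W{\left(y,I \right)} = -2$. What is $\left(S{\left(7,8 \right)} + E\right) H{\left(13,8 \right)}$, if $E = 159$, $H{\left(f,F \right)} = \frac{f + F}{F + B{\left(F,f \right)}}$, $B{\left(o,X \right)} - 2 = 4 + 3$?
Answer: $\frac{3549}{17} \approx 208.76$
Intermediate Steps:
$B{\left(o,X \right)} = 9$ ($B{\left(o,X \right)} = 2 + \left(4 + 3\right) = 2 + 7 = 9$)
$W{\left(y,I \right)} = -5$ ($W{\left(y,I \right)} = -3 - 2 = -5$)
$H{\left(f,F \right)} = \frac{F + f}{9 + F}$ ($H{\left(f,F \right)} = \frac{f + F}{F + 9} = \frac{F + f}{9 + F}$)
$S{\left(Y,N \right)} = 10$ ($S{\left(Y,N \right)} = - 5 \left(2 - 4\right) = \left(-5\right) \left(-2\right) = 10$)
$\left(S{\left(7,8 \right)} + E\right) H{\left(13,8 \right)} = \left(10 + 159\right) \frac{8 + 13}{9 + 8} = 169 \cdot \frac{1}{17} \cdot 21 = 169 \cdot \frac{21}{17} = \frac{3549}{17}$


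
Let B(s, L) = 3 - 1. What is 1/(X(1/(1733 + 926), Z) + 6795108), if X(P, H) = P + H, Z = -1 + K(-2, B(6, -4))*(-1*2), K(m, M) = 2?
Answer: 2659/18068178878 ≈ 1.4716e-7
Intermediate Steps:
B(s, L) = 2
Z = -5 (Z = -1 + 2*(-1*2) = -1 + 2*(-2) = -1 - 4 = -5)
X(P, H) = H + P
1/(X(1/(1733 + 926), Z) + 6795108) = 1/((-5 + 1/(1733 + 926)) + 6795108) = 1/((-5 + 1/2659) + 6795108) = 1/(-13294/2659 + 6795108) = 1/(18068178878/2659) = 2659/18068178878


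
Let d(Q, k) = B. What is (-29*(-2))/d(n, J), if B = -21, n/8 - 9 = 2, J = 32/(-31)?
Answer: -58/21 ≈ -2.7619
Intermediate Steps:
J = -32/31 (J = 32*(-1/31) = -32/31 ≈ -1.0323)
n = 88 (n = 72 + 8*2 = 72 + 16 = 88)
d(Q, k) = -21
(-29*(-2))/d(n, J) = -29*(-2)/(-21) = 58*(-1/21) = -58/21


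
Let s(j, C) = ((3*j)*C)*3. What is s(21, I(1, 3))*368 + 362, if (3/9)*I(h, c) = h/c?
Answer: 69914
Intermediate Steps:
I(h, c) = 3*h/c (I(h, c) = 3*(h/c) = 3*h/c)
s(j, C) = 9*C*j (s(j, C) = (3*C*j)*3 = 9*C*j)
s(21, I(1, 3))*368 + 362 = (9*(3*1/3)*21)*368 + 362 = (9*(3*1*(⅓))*21)*368 + 362 = (9*1*21)*368 + 362 = 189*368 + 362 = 69552 + 362 = 69914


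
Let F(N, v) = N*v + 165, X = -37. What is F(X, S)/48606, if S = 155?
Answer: -2785/24303 ≈ -0.11459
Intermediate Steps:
F(N, v) = 165 + N*v
F(X, S)/48606 = (165 - 37*155)/48606 = (165 - 5735)*(1/48606) = -5570*1/48606 = -2785/24303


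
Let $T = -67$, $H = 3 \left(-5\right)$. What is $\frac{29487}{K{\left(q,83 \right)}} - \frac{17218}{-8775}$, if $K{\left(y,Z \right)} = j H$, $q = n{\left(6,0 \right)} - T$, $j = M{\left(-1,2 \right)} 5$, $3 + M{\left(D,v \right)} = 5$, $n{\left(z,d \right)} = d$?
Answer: $- \frac{3415543}{17550} \approx -194.62$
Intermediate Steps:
$H = -15$
$M{\left(D,v \right)} = 2$ ($M{\left(D,v \right)} = -3 + 5 = 2$)
$j = 10$ ($j = 2 \cdot 5 = 10$)
$q = 67$ ($q = 0 - -67 = 0 + 67 = 67$)
$K{\left(y,Z \right)} = -150$ ($K{\left(y,Z \right)} = 10 \left(-15\right) = -150$)
$\frac{29487}{K{\left(q,83 \right)}} - \frac{17218}{-8775} = \frac{29487}{-150} - \frac{17218}{-8775} = 29487 \left(- \frac{1}{150}\right) - - \frac{17218}{8775} = - \frac{9829}{50} + \frac{17218}{8775} = - \frac{3415543}{17550}$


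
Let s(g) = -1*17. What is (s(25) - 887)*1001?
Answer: -904904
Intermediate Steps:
s(g) = -17
(s(25) - 887)*1001 = (-17 - 887)*1001 = -904*1001 = -904904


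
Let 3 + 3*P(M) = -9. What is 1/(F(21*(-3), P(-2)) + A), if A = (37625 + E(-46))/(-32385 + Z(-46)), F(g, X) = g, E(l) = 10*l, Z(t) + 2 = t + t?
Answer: -32479/2083342 ≈ -0.015590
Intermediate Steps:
P(M) = -4 (P(M) = -1 + (1/3)*(-9) = -1 - 3 = -4)
Z(t) = -2 + 2*t (Z(t) = -2 + (t + t) = -2 + 2*t)
A = -37165/32479 (A = (37625 + 10*(-46))/(-32385 + (-2 + 2*(-46))) = (37625 - 460)/(-32385 + (-2 - 92)) = 37165/(-32385 - 94) = 37165/(-32479) = 37165*(-1/32479) = -37165/32479 ≈ -1.1443)
1/(F(21*(-3), P(-2)) + A) = 1/(21*(-3) - 37165/32479) = 1/(-63 - 37165/32479) = 1/(-2083342/32479) = -32479/2083342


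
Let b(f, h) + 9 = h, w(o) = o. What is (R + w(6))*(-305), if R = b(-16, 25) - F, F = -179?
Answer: -61305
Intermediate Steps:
b(f, h) = -9 + h
R = 195 (R = (-9 + 25) - 1*(-179) = 16 + 179 = 195)
(R + w(6))*(-305) = (195 + 6)*(-305) = 201*(-305) = -61305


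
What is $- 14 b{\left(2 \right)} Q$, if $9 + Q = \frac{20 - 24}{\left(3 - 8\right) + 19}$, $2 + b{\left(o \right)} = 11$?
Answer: $1170$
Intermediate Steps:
$b{\left(o \right)} = 9$ ($b{\left(o \right)} = -2 + 11 = 9$)
$Q = - \frac{65}{7}$ ($Q = -9 + \frac{20 - 24}{\left(3 - 8\right) + 19} = -9 - \frac{4}{\left(3 - 8\right) + 19} = -9 - \frac{4}{-5 + 19} = -9 - \frac{4}{14} = -9 - \frac{2}{7} = - \frac{65}{7} \approx -9.2857$)
$- 14 b{\left(2 \right)} Q = \left(-14\right) 9 \left(- \frac{65}{7}\right) = \left(-126\right) \left(- \frac{65}{7}\right) = 1170$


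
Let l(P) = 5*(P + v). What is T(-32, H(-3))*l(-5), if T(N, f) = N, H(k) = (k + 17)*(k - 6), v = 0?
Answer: 800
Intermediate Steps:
H(k) = (-6 + k)*(17 + k) (H(k) = (17 + k)*(-6 + k) = (-6 + k)*(17 + k))
l(P) = 5*P (l(P) = 5*(P + 0) = 5*P)
T(-32, H(-3))*l(-5) = -160*(-5) = -32*(-25) = 800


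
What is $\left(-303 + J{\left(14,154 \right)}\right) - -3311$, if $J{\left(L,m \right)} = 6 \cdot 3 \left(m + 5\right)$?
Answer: $5870$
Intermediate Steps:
$J{\left(L,m \right)} = 90 + 18 m$ ($J{\left(L,m \right)} = 18 \left(5 + m\right) = 90 + 18 m$)
$\left(-303 + J{\left(14,154 \right)}\right) - -3311 = \left(-303 + \left(90 + 18 \cdot 154\right)\right) - -3311 = \left(-303 + \left(90 + 2772\right)\right) + 3311 = \left(-303 + 2862\right) + 3311 = 2559 + 3311 = 5870$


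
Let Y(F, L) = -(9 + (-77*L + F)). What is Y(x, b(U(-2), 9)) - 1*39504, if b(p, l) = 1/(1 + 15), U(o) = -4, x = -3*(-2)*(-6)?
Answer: -631555/16 ≈ -39472.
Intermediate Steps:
x = -36 (x = 6*(-6) = -36)
b(p, l) = 1/16
Y(F, L) = -9 - F + 77*L (Y(F, L) = -(9 + (F - 77*L)) = -(9 + F - 77*L) = -9 - F + 77*L)
Y(x, b(U(-2), 9)) - 1*39504 = (-9 - 1*(-36) + 77*(1/16)) - 1*39504 = (-9 + 36 + 77/16) - 39504 = 509/16 - 39504 = -631555/16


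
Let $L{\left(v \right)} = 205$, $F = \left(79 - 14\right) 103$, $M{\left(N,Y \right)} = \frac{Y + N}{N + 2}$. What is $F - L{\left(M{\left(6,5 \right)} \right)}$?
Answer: $6490$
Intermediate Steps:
$M{\left(N,Y \right)} = \frac{N + Y}{2 + N}$
$F = 6695$ ($F = 65 \cdot 103 = 6695$)
$F - L{\left(M{\left(6,5 \right)} \right)} = 6695 - 205 = 6490$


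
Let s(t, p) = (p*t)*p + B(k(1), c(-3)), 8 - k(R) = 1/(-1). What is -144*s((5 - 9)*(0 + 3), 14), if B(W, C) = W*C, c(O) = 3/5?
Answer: 1689552/5 ≈ 3.3791e+5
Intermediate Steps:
c(O) = ⅗ (c(O) = 3*(⅕) = ⅗)
k(R) = 9 (k(R) = 8 - 1/(-1) = 8 - 1*(-1) = 8 + 1 = 9)
B(W, C) = C*W
s(t, p) = 27/5 + t*p² (s(t, p) = (p*t)*p + (⅗)*9 = t*p² + 27/5 = 27/5 + t*p²)
-144*s((5 - 9)*(0 + 3), 14) = -144*(27/5 + ((5 - 9)*(0 + 3))*14²) = -144*(27/5 - 4*3*196) = -144*(27/5 - 12*196) = -144*(27/5 - 2352) = -144*(-11733/5) = 1689552/5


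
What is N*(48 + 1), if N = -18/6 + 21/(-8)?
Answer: -2205/8 ≈ -275.63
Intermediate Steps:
N = -45/8 (N = -18*1/6 + 21*(-1/8) = -3 - 21/8 = -45/8 ≈ -5.6250)
N*(48 + 1) = -45*(48 + 1)/8 = -45/8*49 = -2205/8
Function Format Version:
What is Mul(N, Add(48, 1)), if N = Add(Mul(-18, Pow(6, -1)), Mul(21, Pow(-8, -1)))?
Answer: Rational(-2205, 8) ≈ -275.63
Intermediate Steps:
N = Rational(-45, 8) (N = Add(Mul(-18, Rational(1, 6)), Mul(21, Rational(-1, 8))) = Add(-3, Rational(-21, 8)) = Rational(-45, 8) ≈ -5.6250)
Mul(N, Add(48, 1)) = Mul(Rational(-45, 8), Add(48, 1)) = Mul(Rational(-45, 8), 49) = Rational(-2205, 8)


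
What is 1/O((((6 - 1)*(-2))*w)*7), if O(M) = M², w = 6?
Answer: 1/176400 ≈ 5.6689e-6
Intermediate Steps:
1/O((((6 - 1)*(-2))*w)*7) = 1/(((((6 - 1)*(-2))*6)*7)²) = 1/((((5*(-2))*6)*7)²) = 1/((-10*6*7)²) = 1/((-60*7)²) = 1/((-420)²) = 1/176400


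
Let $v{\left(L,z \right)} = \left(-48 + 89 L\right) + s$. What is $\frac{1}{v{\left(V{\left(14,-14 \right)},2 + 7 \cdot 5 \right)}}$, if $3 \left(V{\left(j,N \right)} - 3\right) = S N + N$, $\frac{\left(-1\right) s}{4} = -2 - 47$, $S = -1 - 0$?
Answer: $\frac{1}{415} \approx 0.0024096$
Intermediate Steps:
$S = -1$ ($S = -1 + 0 = -1$)
$s = 196$ ($s = - 4 \left(-2 - 47\right) = \left(-4\right) \left(-49\right) = 196$)
$V{\left(j,N \right)} = 3$ ($V{\left(j,N \right)} = 3 + \frac{- N + N}{3} = 3 + \frac{1}{3} \cdot 0 = 3 + 0 = 3$)
$v{\left(L,z \right)} = 148 + 89 L$ ($v{\left(L,z \right)} = \left(-48 + 89 L\right) + 196 = 148 + 89 L$)
$\frac{1}{v{\left(V{\left(14,-14 \right)},2 + 7 \cdot 5 \right)}} = \frac{1}{148 + 89 \cdot 3} = \frac{1}{148 + 267} = \frac{1}{415}$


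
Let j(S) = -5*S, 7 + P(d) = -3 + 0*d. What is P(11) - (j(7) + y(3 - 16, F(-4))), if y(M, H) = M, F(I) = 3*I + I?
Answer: 38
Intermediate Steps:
P(d) = -10 (P(d) = -7 + (-3 + 0*d) = -7 + (-3 + 0) = -7 - 3 = -10)
F(I) = 4*I
P(11) - (j(7) + y(3 - 16, F(-4))) = -10 - (-5*7 + (3 - 16)) = -10 - (-35 - 13) = -10 - 1*(-48) = -10 + 48 = 38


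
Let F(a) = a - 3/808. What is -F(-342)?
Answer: 276339/808 ≈ 342.00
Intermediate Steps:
F(a) = -3/808 + a (F(a) = a - 3*1/808 = a - 3/808 = -3/808 + a)
-F(-342) = -(-3/808 - 342) = -1*(-276339/808) = 276339/808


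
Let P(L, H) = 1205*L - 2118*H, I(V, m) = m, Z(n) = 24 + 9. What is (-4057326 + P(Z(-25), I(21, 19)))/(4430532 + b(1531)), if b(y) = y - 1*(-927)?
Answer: -4057803/4432990 ≈ -0.91537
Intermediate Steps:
Z(n) = 33
P(L, H) = -2118*H + 1205*L
b(y) = 927 + y (b(y) = y + 927 = 927 + y)
(-4057326 + P(Z(-25), I(21, 19)))/(4430532 + b(1531)) = (-4057326 + (-2118*19 + 1205*33))/(4430532 + (927 + 1531)) = (-4057326 + (-40242 + 39765))/(4430532 + 2458) = (-4057326 - 477)/4432990 = -4057803*1/4432990 = -4057803/4432990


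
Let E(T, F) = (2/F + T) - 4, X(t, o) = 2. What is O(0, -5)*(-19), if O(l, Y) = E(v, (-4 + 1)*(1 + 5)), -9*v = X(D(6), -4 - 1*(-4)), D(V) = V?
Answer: 247/3 ≈ 82.333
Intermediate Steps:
v = -2/9 (v = -⅑*2 = -2/9 ≈ -0.22222)
E(T, F) = -4 + T + 2/F (E(T, F) = (T + 2/F) - 4 = -4 + T + 2/F)
O(l, Y) = -13/3 (O(l, Y) = -4 - 2/9 + 2/(((-4 + 1)*(1 + 5))) = -4 - 2/9 + 2/((-3*6)) = -4 - 2/9 + 2/(-18) = -4 - 2/9 + 2*(-1/18) = -4 - 2/9 - ⅑ = -13/3)
O(0, -5)*(-19) = -13/3*(-19) = 247/3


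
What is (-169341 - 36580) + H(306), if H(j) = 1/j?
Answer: -63011825/306 ≈ -2.0592e+5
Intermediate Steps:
(-169341 - 36580) + H(306) = (-169341 - 36580) + 1/306 = -205921 + 1/306 = -63011825/306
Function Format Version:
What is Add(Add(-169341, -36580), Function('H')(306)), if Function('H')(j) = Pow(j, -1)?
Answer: Rational(-63011825, 306) ≈ -2.0592e+5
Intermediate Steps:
Add(Add(-169341, -36580), Function('H')(306)) = Add(Add(-169341, -36580), Pow(306, -1)) = Add(-205921, Rational(1, 306)) = Rational(-63011825, 306)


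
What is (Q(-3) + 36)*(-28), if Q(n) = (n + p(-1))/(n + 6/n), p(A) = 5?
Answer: -4984/5 ≈ -996.80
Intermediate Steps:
Q(n) = (5 + n)/(n + 6/n) (Q(n) = (n + 5)/(n + 6/n) = (5 + n)/(n + 6/n))
(Q(-3) + 36)*(-28) = (-3*(5 - 3)/(6 + (-3)²) + 36)*(-28) = (-3*2/(6 + 9) + 36)*(-28) = (-3*2/15 + 36)*(-28) = (-3*1/15*2 + 36)*(-28) = (-⅖ + 36)*(-28) = (178/5)*(-28) = -4984/5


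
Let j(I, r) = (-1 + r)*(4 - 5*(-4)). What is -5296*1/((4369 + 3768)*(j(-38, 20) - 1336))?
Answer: 331/447535 ≈ 0.00073961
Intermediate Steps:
j(I, r) = -24 + 24*r (j(I, r) = (-1 + r)*(4 + 20) = (-1 + r)*24 = -24 + 24*r)
-5296*1/((4369 + 3768)*(j(-38, 20) - 1336)) = -5296*1/((4369 + 3768)*((-24 + 24*20) - 1336)) = -5296*1/(8137*((-24 + 480) - 1336)) = -5296*1/(8137*(456 - 1336)) = -5296/(8137*(-880)) = -5296/(-7160560) = -5296*(-1/7160560) = 331/447535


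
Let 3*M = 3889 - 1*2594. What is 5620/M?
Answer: 3372/259 ≈ 13.019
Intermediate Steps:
M = 1295/3 (M = (3889 - 1*2594)/3 = (3889 - 2594)/3 = (1/3)*1295 = 1295/3 ≈ 431.67)
5620/M = 5620/(1295/3) = 5620*(3/1295) = 3372/259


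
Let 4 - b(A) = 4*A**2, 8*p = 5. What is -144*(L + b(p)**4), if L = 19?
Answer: -32027625/4096 ≈ -7819.2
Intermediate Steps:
p = 5/8 (p = (1/8)*5 = 5/8 ≈ 0.62500)
b(A) = 4 - 4*A**2
-144*(L + b(p)**4) = -144*(19 + (4 - 4*(5/8)**2)**4) = -144*(19 + (4 - 4*25/64)**4) = -144*(19 + (4 - 25/16)**4) = -144*(19 + (39/16)**4) = -144*(19 + 2313441/65536) = -144*3558625/65536 = -32027625/4096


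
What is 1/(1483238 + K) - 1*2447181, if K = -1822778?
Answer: -830915836741/339540 ≈ -2.4472e+6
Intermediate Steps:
1/(1483238 + K) - 1*2447181 = 1/(1483238 - 1822778) - 1*2447181 = 1/(-339540) - 2447181 = -1/339540 - 2447181 = -830915836741/339540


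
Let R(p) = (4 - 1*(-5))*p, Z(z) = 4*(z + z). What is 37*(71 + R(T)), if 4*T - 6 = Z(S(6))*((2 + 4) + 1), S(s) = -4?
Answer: -31043/2 ≈ -15522.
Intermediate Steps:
Z(z) = 8*z (Z(z) = 4*(2*z) = 8*z)
T = -109/2 (T = 3/2 + ((8*(-4))*((2 + 4) + 1))/4 = 3/2 + (-32*(6 + 1))/4 = 3/2 + (-32*7)/4 = 3/2 + (¼)*(-224) = 3/2 - 56 = -109/2 ≈ -54.500)
R(p) = 9*p (R(p) = (4 + 5)*p = 9*p)
37*(71 + R(T)) = 37*(71 + 9*(-109/2)) = 37*(71 - 981/2) = 37*(-839/2) = -31043/2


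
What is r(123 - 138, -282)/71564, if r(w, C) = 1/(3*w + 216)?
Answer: 1/12237444 ≈ 8.1716e-8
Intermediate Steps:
r(w, C) = 1/(216 + 3*w)
r(123 - 138, -282)/71564 = (1/(3*(72 + (123 - 138))))/71564 = (1/(3*(72 - 15)))*(1/71564) = ((1/3)/57)*(1/71564) = ((1/3)*(1/57))*(1/71564) = (1/171)*(1/71564) = 1/12237444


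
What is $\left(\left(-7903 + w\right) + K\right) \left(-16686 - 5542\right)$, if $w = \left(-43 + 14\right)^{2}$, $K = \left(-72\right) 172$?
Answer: $432245688$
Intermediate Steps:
$K = -12384$
$w = 841$ ($w = \left(-29\right)^{2} = 841$)
$\left(\left(-7903 + w\right) + K\right) \left(-16686 - 5542\right) = \left(\left(-7903 + 841\right) - 12384\right) \left(-16686 - 5542\right) = \left(-7062 - 12384\right) \left(-22228\right) = \left(-19446\right) \left(-22228\right) = 432245688$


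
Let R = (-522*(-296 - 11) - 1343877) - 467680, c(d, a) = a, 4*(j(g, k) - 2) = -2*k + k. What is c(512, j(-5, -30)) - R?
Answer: 3302625/2 ≈ 1.6513e+6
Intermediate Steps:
j(g, k) = 2 - k/4 (j(g, k) = 2 + (-2*k + k)/4 = 2 + (-k)/4 = 2 - k/4)
R = -1651303 (R = (-522*(-307) - 1343877) - 467680 = (160254 - 1343877) - 467680 = -1183623 - 467680 = -1651303)
c(512, j(-5, -30)) - R = (2 - 1/4*(-30)) - 1*(-1651303) = (2 + 15/2) + 1651303 = 19/2 + 1651303 = 3302625/2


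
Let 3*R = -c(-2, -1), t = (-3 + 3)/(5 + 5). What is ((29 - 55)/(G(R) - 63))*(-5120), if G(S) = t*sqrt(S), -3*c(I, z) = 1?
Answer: -133120/63 ≈ -2113.0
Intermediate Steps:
c(I, z) = -1/3 (c(I, z) = -1/3*1 = -1/3)
t = 0 (t = 0/10 = 0*(1/10) = 0)
R = 1/9 (R = (-1*(-1/3))/3 = (1/3)*(1/3) = 1/9 ≈ 0.11111)
G(S) = 0 (G(S) = 0*sqrt(S) = 0)
((29 - 55)/(G(R) - 63))*(-5120) = ((29 - 55)/(0 - 63))*(-5120) = -26/(-63)*(-5120) = -26*(-1/63)*(-5120) = (26/63)*(-5120) = -133120/63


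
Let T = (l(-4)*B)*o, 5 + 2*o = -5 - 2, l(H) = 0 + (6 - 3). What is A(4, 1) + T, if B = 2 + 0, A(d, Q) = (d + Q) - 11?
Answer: -42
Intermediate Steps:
l(H) = 3 (l(H) = 0 + 3 = 3)
A(d, Q) = -11 + Q + d (A(d, Q) = (Q + d) - 11 = -11 + Q + d)
o = -6 (o = -5/2 + (-5 - 2)/2 = -5/2 + (½)*(-7) = -5/2 - 7/2 = -6)
B = 2
T = -36 (T = (3*2)*(-6) = 6*(-6) = -36)
A(4, 1) + T = (-11 + 1 + 4) - 36 = -6 - 36 = -42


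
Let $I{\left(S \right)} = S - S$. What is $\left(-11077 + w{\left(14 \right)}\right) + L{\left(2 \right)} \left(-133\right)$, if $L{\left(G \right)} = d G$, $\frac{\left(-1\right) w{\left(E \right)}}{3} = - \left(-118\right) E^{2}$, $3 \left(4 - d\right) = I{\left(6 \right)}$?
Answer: $-81525$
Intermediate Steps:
$I{\left(S \right)} = 0$
$d = 4$ ($d = 4 - 0 = 4 + 0 = 4$)
$w{\left(E \right)} = - 354 E^{2}$ ($w{\left(E \right)} = - 3 \left(- \left(-118\right) E^{2}\right) = - 3 \cdot 118 E^{2} = - 354 E^{2}$)
$L{\left(G \right)} = 4 G$
$\left(-11077 + w{\left(14 \right)}\right) + L{\left(2 \right)} \left(-133\right) = \left(-11077 - 354 \cdot 14^{2}\right) + 4 \cdot 2 \left(-133\right) = \left(-11077 - 69384\right) + 8 \left(-133\right) = \left(-11077 - 69384\right) - 1064 = -80461 - 1064 = -81525$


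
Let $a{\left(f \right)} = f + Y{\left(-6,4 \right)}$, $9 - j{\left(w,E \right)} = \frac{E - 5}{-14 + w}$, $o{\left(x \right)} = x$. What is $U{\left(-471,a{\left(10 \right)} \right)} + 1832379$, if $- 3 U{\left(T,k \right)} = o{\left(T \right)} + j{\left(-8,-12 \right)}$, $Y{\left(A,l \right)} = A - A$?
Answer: $\frac{120947195}{66} \approx 1.8325 \cdot 10^{6}$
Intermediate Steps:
$Y{\left(A,l \right)} = 0$
$j{\left(w,E \right)} = 9 - \frac{-5 + E}{-14 + w}$ ($j{\left(w,E \right)} = 9 - \frac{E - 5}{-14 + w} = 9 - \frac{-5 + E}{-14 + w}$)
$a{\left(f \right)} = f$ ($a{\left(f \right)} = f + 0 = f$)
$U{\left(T,k \right)} = - \frac{181}{66} - \frac{T}{3}$ ($U{\left(T,k \right)} = - \frac{T + \frac{-121 - -12 + 9 \left(-8\right)}{-14 - 8}}{3} = - \frac{T + \frac{-121 + 12 - 72}{-22}}{3} = - \frac{T - - \frac{181}{22}}{3} = - \frac{T + \frac{181}{22}}{3} = - \frac{\frac{181}{22} + T}{3} = - \frac{181}{66} - \frac{T}{3}$)
$U{\left(-471,a{\left(10 \right)} \right)} + 1832379 = \left(- \frac{181}{66} - -157\right) + 1832379 = \left(- \frac{181}{66} + 157\right) + 1832379 = \frac{10181}{66} + 1832379 = \frac{120947195}{66}$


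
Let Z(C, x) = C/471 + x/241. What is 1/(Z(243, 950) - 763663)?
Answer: -37837/28894548260 ≈ -1.3095e-6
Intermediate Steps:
Z(C, x) = x/241 + C/471 (Z(C, x) = C*(1/471) + x*(1/241) = C/471 + x/241 = x/241 + C/471)
1/(Z(243, 950) - 763663) = 1/(((1/241)*950 + (1/471)*243) - 763663) = 1/((950/241 + 81/157) - 763663) = 1/(168671/37837 - 763663) = 1/(-28894548260/37837) = -37837/28894548260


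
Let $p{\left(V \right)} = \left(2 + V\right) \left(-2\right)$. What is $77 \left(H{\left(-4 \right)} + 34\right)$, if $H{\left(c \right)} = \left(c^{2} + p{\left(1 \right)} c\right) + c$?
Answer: $5390$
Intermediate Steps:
$p{\left(V \right)} = -4 - 2 V$
$H{\left(c \right)} = c^{2} - 5 c$ ($H{\left(c \right)} = \left(c^{2} + \left(-4 - 2\right) c\right) + c = \left(c^{2} - 6 c\right) + c = c^{2} - 5 c$)
$77 \left(H{\left(-4 \right)} + 34\right) = 77 \left(- 4 \left(-5 - 4\right) + 34\right) = 77 \left(\left(-4\right) \left(-9\right) + 34\right) = 77 \left(36 + 34\right) = 77 \cdot 70 = 5390$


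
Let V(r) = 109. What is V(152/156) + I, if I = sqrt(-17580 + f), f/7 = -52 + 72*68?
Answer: 109 + 2*sqrt(4082) ≈ 236.78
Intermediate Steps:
f = 33908 (f = 7*(-52 + 72*68) = 7*(-52 + 4896) = 7*4844 = 33908)
I = 2*sqrt(4082) (I = sqrt(-17580 + 33908) = sqrt(16328) = 2*sqrt(4082) ≈ 127.78)
V(152/156) + I = 109 + 2*sqrt(4082)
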